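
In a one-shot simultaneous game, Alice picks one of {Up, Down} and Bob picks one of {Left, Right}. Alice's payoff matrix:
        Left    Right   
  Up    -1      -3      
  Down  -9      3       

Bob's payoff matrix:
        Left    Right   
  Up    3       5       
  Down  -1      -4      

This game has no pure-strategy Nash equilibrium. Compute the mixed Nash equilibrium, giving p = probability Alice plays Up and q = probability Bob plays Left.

In a mixed equilibrium Bob is indifferent between Left and Right; this condition fixes p.
  Bob's payoff from Left: p·3 + (1−p)·(-1) = 4p - 1
  Bob's payoff from Right: p·5 + (1−p)·(-4) = 9p - 4
  4p - 1 = 9p - 4  ⇒  -5p = -3  ⇒  p = 3/5.
For Alice to be willing to mix, Alice must be indifferent between Up and Down, which pins down Bob's mix.
  Alice's expected payoff from Up: q·(-1) + (1−q)·(-3) = 2q - 3
  Alice's expected payoff from Down: q·(-9) + (1−q)·3 = -12q + 3
  2q - 3 = -12q + 3  ⇒  14q = 6  ⇒  q = 3/7.

p = 3/5, q = 3/7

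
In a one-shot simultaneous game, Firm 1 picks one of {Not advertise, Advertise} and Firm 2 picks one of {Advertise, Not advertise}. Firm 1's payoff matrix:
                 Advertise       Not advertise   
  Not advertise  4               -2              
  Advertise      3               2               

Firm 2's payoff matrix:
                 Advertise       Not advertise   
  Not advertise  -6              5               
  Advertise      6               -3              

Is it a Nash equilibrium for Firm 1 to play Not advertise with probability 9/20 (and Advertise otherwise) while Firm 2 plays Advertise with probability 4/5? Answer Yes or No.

Yes

Check Firm 2's indifference given Firm 1's mix p = 9/20:
  payoff from Advertise = 3/5; payoff from Not advertise = 3/5 — equal.
Check Firm 1's indifference given Firm 2's mix q = 4/5:
  payoff from Not advertise = 14/5; payoff from Advertise = 14/5 — equal.
Both players are indifferent, so neither can profitably deviate.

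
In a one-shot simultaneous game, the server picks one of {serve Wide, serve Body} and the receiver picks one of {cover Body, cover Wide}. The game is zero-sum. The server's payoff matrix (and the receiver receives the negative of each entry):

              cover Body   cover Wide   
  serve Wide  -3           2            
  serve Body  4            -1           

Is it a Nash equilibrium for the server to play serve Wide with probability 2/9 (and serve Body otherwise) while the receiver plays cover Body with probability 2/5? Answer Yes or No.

Given the server's mix p = 2/9, the receiver's payoff from cover Body is -22/9 but from cover Wide is 1/3. The receiver strictly prefers cover Wide, so the receiver would not mix.
So the proposed profile is not a Nash equilibrium.

No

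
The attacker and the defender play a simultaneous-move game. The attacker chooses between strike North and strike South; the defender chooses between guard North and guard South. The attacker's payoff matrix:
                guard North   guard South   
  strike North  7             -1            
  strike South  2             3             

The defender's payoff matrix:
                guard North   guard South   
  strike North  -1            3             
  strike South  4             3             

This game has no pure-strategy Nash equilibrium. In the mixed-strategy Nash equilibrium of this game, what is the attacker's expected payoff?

The defender's mix must leave the attacker indifferent between strike North and strike South.
  the attacker's expected payoff from strike North: q·7 + (1−q)·(-1) = 8q - 1
  the attacker's expected payoff from strike South: q·2 + (1−q)·3 = -q + 3
  8q - 1 = -q + 3  ⇒  9q = 4  ⇒  q = 4/9.
At equilibrium the attacker is indifferent across rows, so the attacker's payoff equals the payoff from strike North: (4/9)·7 + (5/9)·(-1) = 23/9.

23/9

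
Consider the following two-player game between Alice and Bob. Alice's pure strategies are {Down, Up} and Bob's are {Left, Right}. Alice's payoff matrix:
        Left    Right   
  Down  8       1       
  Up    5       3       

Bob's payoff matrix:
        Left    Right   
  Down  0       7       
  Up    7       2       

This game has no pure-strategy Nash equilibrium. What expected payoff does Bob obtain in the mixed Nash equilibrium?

49/12

In a mixed equilibrium Bob is indifferent between Left and Right; this condition fixes p.
  Bob's payoff to Left: p·0 + (1−p)·7 = -7p + 7
  Bob's payoff to Right: p·7 + (1−p)·2 = 5p + 2
  -7p + 7 = 5p + 2  ⇒  -12p = -5  ⇒  p = 5/12.
At equilibrium Bob is indifferent across columns, so Bob's payoff equals the payoff from Left: (5/12)·0 + (7/12)·7 = 49/12.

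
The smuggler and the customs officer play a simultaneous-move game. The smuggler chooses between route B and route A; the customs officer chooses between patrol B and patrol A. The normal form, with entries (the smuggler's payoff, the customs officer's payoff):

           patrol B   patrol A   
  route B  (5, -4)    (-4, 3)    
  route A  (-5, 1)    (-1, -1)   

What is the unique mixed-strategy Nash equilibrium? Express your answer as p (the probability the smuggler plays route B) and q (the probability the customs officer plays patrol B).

p = 2/9, q = 3/13

The smuggler's mix must leave the customs officer indifferent between patrol B and patrol A.
  the customs officer's payoff to patrol B: p·(-4) + (1−p)·1 = -5p + 1
  the customs officer's payoff to patrol A: p·3 + (1−p)·(-1) = 4p - 1
  -5p + 1 = 4p - 1  ⇒  -9p = -2  ⇒  p = 2/9.
Set the smuggler's expected payoff from route B equal to that from route A:
  the smuggler's payoff to route B: q·5 + (1−q)·(-4) = 9q - 4
  the smuggler's payoff to route A: q·(-5) + (1−q)·(-1) = -4q - 1
  9q - 4 = -4q - 1  ⇒  13q = 3  ⇒  q = 3/13.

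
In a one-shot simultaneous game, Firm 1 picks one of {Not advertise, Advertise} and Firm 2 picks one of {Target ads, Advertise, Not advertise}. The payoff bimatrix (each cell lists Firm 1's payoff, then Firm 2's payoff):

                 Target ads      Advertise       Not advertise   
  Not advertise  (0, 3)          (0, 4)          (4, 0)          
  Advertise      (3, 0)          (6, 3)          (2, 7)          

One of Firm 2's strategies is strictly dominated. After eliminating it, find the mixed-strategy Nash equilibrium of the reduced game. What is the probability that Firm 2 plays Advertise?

q = 1/4

Firm 2's strategy Target ads is strictly dominated by Advertise: 4 > 3 and 3 > 0. Eliminate Target ads.
Firm 1's indifference between Not advertise and Advertise determines Firm 2's mixing probability q:
  Firm 1's payoff from Not advertise: q·0 + (1−q)·4 = -4q + 4
  Firm 1's payoff from Advertise: q·6 + (1−q)·2 = 4q + 2
  -4q + 4 = 4q + 2  ⇒  -8q = -2  ⇒  q = 1/4.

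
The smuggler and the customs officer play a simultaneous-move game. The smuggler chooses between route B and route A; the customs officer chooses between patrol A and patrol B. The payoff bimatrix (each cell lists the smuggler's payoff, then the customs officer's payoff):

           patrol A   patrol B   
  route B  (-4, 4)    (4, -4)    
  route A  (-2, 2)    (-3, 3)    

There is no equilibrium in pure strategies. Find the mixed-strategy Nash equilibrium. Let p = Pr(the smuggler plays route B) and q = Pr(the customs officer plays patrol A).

p = 1/9, q = 7/9

In a mixed equilibrium the customs officer is indifferent between patrol A and patrol B; this condition fixes p.
  the customs officer's payoff to patrol A: p·4 + (1−p)·2 = 2p + 2
  the customs officer's payoff to patrol B: p·(-4) + (1−p)·3 = -7p + 3
  2p + 2 = -7p + 3  ⇒  9p = 1  ⇒  p = 1/9.
The customs officer's mix must leave the smuggler indifferent between route B and route A.
  the smuggler's payoff from route B: q·(-4) + (1−q)·4 = -8q + 4
  the smuggler's payoff from route A: q·(-2) + (1−q)·(-3) = q - 3
  -8q + 4 = q - 3  ⇒  -9q = -7  ⇒  q = 7/9.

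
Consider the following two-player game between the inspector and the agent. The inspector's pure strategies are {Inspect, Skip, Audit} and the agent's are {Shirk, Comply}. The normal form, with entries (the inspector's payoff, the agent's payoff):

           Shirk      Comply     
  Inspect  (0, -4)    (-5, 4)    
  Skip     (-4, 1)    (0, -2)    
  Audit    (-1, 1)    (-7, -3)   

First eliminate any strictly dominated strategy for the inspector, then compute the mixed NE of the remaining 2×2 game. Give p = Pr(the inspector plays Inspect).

p = 3/11

The inspector's strategy Audit is strictly dominated by Inspect: 0 > -1 and -5 > -7. Eliminate Audit.
Set the agent's expected payoff from Shirk equal to that from Comply:
  the agent's expected payoff from Shirk: p·(-4) + (1−p)·1 = -5p + 1
  the agent's expected payoff from Comply: p·4 + (1−p)·(-2) = 6p - 2
  -5p + 1 = 6p - 2  ⇒  -11p = -3  ⇒  p = 3/11.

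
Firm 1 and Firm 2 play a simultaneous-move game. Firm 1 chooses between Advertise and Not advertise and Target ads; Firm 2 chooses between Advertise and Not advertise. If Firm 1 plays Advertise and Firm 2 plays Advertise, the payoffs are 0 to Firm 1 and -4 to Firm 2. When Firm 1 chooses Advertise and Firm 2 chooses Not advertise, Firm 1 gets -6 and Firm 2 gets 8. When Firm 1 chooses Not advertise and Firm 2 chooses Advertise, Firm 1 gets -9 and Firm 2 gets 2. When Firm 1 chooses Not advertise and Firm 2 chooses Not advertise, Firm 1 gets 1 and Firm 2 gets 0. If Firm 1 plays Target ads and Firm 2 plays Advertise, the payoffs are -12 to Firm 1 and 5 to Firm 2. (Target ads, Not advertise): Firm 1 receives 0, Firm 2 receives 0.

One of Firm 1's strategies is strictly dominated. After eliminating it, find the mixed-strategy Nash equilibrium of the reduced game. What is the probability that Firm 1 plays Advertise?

Firm 1's strategy Target ads is strictly dominated by Not advertise: -9 > -12 and 1 > 0. Eliminate Target ads.
Firm 2's indifference between Advertise and Not advertise determines Firm 1's mixing probability p:
  Firm 2's payoff from Advertise: p·(-4) + (1−p)·2 = -6p + 2
  Firm 2's payoff from Not advertise: p·8 + (1−p)·0 = 8p
  -6p + 2 = 8p  ⇒  -14p = -2  ⇒  p = 1/7.

p = 1/7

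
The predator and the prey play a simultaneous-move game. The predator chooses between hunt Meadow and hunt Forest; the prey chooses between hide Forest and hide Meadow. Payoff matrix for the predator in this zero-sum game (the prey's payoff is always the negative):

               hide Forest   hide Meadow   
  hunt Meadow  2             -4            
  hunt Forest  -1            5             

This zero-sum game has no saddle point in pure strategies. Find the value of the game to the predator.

The prey's mix must leave the predator indifferent between hunt Meadow and hunt Forest.
  the predator's expected payoff from hunt Meadow: q·2 + (1−q)·(-4) = 6q - 4
  the predator's expected payoff from hunt Forest: q·(-1) + (1−q)·5 = -6q + 5
  6q - 4 = -6q + 5  ⇒  12q = 9  ⇒  q = 3/4.
The value is the predator's expected payoff against this mix (using hunt Meadow): (3/4)·2 + (1/4)·(-4) = 1/2.

v = 1/2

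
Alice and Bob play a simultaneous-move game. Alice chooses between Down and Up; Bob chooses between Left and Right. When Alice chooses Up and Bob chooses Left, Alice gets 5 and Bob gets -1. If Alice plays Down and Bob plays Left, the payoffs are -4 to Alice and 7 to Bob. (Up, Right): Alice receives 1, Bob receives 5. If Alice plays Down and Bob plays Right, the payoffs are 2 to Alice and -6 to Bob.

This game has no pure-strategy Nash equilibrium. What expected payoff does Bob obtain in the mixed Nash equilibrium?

29/19

Alice's mix must leave Bob indifferent between Left and Right.
  Bob's expected payoff from Left: p·7 + (1−p)·(-1) = 8p - 1
  Bob's expected payoff from Right: p·(-6) + (1−p)·5 = -11p + 5
  8p - 1 = -11p + 5  ⇒  19p = 6  ⇒  p = 6/19.
At equilibrium Bob is indifferent across columns, so Bob's payoff equals the payoff from Left: (6/19)·7 + (13/19)·(-1) = 29/19.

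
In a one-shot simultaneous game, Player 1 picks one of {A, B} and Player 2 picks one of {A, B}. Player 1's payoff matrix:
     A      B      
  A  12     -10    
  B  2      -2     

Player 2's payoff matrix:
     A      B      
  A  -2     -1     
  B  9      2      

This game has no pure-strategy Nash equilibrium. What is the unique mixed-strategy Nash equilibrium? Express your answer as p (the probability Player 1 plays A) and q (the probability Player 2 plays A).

Set Player 2's expected payoff from A equal to that from B:
  Player 2's expected payoff from A: p·(-2) + (1−p)·9 = -11p + 9
  Player 2's expected payoff from B: p·(-1) + (1−p)·2 = -3p + 2
  -11p + 9 = -3p + 2  ⇒  -8p = -7  ⇒  p = 7/8.
In a mixed equilibrium Player 1 is indifferent between A and B; this condition fixes q.
  Player 1's payoff to A: q·12 + (1−q)·(-10) = 22q - 10
  Player 1's payoff to B: q·2 + (1−q)·(-2) = 4q - 2
  22q - 10 = 4q - 2  ⇒  18q = 8  ⇒  q = 4/9.

p = 7/8, q = 4/9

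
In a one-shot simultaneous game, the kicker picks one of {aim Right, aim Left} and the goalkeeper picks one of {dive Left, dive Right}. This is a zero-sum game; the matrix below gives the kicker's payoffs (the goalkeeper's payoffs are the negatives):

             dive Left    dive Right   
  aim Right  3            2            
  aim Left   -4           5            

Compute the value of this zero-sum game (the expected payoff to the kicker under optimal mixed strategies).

The goalkeeper's mix must leave the kicker indifferent between aim Right and aim Left.
  the kicker's payoff to aim Right: q·3 + (1−q)·2 = q + 2
  the kicker's payoff to aim Left: q·(-4) + (1−q)·5 = -9q + 5
  q + 2 = -9q + 5  ⇒  10q = 3  ⇒  q = 3/10.
The value is the kicker's expected payoff against this mix (using aim Right): (3/10)·3 + (7/10)·2 = 23/10.

v = 23/10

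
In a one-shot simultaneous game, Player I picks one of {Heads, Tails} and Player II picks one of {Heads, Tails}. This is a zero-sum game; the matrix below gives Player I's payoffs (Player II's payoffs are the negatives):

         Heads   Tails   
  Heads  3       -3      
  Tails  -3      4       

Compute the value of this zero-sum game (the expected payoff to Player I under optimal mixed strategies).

For Player I to be willing to mix, Player I must be indifferent between Heads and Tails, which pins down Player II's mix.
  Player I's payoff to Heads: q·3 + (1−q)·(-3) = 6q - 3
  Player I's payoff to Tails: q·(-3) + (1−q)·4 = -7q + 4
  6q - 3 = -7q + 4  ⇒  13q = 7  ⇒  q = 7/13.
The value is Player I's expected payoff against this mix (using Heads): (7/13)·3 + (6/13)·(-3) = 3/13.

v = 3/13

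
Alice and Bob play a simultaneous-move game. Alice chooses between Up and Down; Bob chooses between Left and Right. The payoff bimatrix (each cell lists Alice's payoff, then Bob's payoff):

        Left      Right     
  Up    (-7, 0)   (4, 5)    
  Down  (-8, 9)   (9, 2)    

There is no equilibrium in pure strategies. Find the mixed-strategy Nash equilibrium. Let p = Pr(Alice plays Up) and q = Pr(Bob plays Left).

p = 7/12, q = 5/6

Alice's mix must leave Bob indifferent between Left and Right.
  Bob's expected payoff from Left: p·0 + (1−p)·9 = -9p + 9
  Bob's expected payoff from Right: p·5 + (1−p)·2 = 3p + 2
  -9p + 9 = 3p + 2  ⇒  -12p = -7  ⇒  p = 7/12.
For Alice to be willing to mix, Alice must be indifferent between Up and Down, which pins down Bob's mix.
  Alice's payoff from Up: q·(-7) + (1−q)·4 = -11q + 4
  Alice's payoff from Down: q·(-8) + (1−q)·9 = -17q + 9
  -11q + 4 = -17q + 9  ⇒  6q = 5  ⇒  q = 5/6.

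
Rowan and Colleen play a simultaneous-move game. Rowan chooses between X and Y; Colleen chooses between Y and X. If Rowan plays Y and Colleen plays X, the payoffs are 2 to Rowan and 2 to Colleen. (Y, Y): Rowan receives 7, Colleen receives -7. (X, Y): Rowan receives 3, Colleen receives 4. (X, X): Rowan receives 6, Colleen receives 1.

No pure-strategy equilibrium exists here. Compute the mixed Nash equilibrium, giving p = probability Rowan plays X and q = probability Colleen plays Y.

For Colleen to be willing to mix, Colleen must be indifferent between Y and X, which pins down Rowan's mix.
  Colleen's payoff to Y: p·4 + (1−p)·(-7) = 11p - 7
  Colleen's payoff to X: p·1 + (1−p)·2 = -p + 2
  11p - 7 = -p + 2  ⇒  12p = 9  ⇒  p = 3/4.
In a mixed equilibrium Rowan is indifferent between X and Y; this condition fixes q.
  Rowan's payoff to X: q·3 + (1−q)·6 = -3q + 6
  Rowan's payoff to Y: q·7 + (1−q)·2 = 5q + 2
  -3q + 6 = 5q + 2  ⇒  -8q = -4  ⇒  q = 1/2.

p = 3/4, q = 1/2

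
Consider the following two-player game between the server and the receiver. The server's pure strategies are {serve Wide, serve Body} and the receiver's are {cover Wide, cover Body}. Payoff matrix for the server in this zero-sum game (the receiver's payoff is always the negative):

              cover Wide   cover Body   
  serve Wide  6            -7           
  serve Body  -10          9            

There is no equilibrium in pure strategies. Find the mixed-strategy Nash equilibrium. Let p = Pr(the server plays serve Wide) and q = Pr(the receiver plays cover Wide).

p = 19/32, q = 1/2

Set the receiver's expected payoff from cover Wide equal to that from cover Body:
  the receiver's payoff from cover Wide: p·(-6) + (1−p)·10 = -16p + 10
  the receiver's payoff from cover Body: p·7 + (1−p)·(-9) = 16p - 9
  -16p + 10 = 16p - 9  ⇒  -32p = -19  ⇒  p = 19/32.
The server's indifference between serve Wide and serve Body determines the receiver's mixing probability q:
  the server's payoff from serve Wide: q·6 + (1−q)·(-7) = 13q - 7
  the server's payoff from serve Body: q·(-10) + (1−q)·9 = -19q + 9
  13q - 7 = -19q + 9  ⇒  32q = 16  ⇒  q = 1/2.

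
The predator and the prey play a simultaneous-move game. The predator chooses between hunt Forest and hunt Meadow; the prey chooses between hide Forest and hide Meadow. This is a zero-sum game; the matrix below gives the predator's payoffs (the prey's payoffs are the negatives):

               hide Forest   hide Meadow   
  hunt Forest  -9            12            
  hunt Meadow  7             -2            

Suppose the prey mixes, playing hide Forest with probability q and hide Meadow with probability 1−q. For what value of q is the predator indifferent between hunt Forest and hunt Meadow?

q = 7/15

The prey's mix must leave the predator indifferent between hunt Forest and hunt Meadow.
  the predator's payoff to hunt Forest: q·(-9) + (1−q)·12 = -21q + 12
  the predator's payoff to hunt Meadow: q·7 + (1−q)·(-2) = 9q - 2
  -21q + 12 = 9q - 2  ⇒  -30q = -14  ⇒  q = 7/15.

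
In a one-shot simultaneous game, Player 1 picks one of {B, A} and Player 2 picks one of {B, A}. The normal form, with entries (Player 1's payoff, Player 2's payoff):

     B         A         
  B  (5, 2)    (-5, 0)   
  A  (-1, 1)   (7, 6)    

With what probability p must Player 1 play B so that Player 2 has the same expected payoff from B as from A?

p = 5/7

In a mixed equilibrium Player 2 is indifferent between B and A; this condition fixes p.
  Player 2's expected payoff from B: p·2 + (1−p)·1 = p + 1
  Player 2's expected payoff from A: p·0 + (1−p)·6 = -6p + 6
  p + 1 = -6p + 6  ⇒  7p = 5  ⇒  p = 5/7.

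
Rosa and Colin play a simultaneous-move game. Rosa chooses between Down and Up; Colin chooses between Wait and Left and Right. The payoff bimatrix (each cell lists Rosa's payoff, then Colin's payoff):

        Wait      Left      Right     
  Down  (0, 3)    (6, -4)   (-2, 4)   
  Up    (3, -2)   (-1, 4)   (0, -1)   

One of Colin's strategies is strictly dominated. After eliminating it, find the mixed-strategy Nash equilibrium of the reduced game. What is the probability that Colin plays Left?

q = 2/9

Colin's strategy Wait is strictly dominated by Right: 4 > 3 and -1 > -2. Eliminate Wait.
For Rosa to be willing to mix, Rosa must be indifferent between Down and Up, which pins down Colin's mix.
  Rosa's payoff from Down: q·6 + (1−q)·(-2) = 8q - 2
  Rosa's payoff from Up: q·(-1) + (1−q)·0 = -q
  8q - 2 = -q  ⇒  9q = 2  ⇒  q = 2/9.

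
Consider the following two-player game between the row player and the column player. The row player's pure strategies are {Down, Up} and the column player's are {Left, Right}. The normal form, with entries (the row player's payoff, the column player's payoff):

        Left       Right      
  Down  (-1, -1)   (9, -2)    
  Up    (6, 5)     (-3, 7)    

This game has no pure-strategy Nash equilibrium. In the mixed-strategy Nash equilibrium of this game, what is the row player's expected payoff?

51/19

For the row player to be willing to mix, the row player must be indifferent between Down and Up, which pins down the column player's mix.
  the row player's payoff to Down: q·(-1) + (1−q)·9 = -10q + 9
  the row player's payoff to Up: q·6 + (1−q)·(-3) = 9q - 3
  -10q + 9 = 9q - 3  ⇒  -19q = -12  ⇒  q = 12/19.
At equilibrium the row player is indifferent across rows, so the row player's payoff equals the payoff from Down: (12/19)·(-1) + (7/19)·9 = 51/19.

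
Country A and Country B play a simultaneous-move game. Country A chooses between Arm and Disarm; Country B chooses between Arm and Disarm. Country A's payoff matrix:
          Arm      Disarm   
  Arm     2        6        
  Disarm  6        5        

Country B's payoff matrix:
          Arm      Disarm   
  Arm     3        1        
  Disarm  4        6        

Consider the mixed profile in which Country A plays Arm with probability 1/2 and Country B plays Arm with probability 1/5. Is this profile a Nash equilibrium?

Check Country B's indifference given Country A's mix p = 1/2:
  payoff from Arm = 7/2; payoff from Disarm = 7/2 — equal.
Check Country A's indifference given Country B's mix q = 1/5:
  payoff from Arm = 26/5; payoff from Disarm = 26/5 — equal.
Both players are indifferent, so neither can profitably deviate.

Yes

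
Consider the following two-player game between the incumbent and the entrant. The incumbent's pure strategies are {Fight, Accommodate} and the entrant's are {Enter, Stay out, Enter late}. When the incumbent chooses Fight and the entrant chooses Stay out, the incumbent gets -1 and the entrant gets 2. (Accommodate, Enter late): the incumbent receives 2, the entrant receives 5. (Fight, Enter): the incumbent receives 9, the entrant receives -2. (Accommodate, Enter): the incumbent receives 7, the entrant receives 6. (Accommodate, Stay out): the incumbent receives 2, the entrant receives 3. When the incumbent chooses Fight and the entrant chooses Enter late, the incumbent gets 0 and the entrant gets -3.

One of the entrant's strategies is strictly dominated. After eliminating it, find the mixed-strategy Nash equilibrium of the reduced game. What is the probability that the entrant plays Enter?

q = 3/5

The entrant's strategy Enter late is strictly dominated by Enter: -2 > -3 and 6 > 5. Eliminate Enter late.
In a mixed equilibrium the incumbent is indifferent between Fight and Accommodate; this condition fixes q.
  the incumbent's expected payoff from Fight: q·9 + (1−q)·(-1) = 10q - 1
  the incumbent's expected payoff from Accommodate: q·7 + (1−q)·2 = 5q + 2
  10q - 1 = 5q + 2  ⇒  5q = 3  ⇒  q = 3/5.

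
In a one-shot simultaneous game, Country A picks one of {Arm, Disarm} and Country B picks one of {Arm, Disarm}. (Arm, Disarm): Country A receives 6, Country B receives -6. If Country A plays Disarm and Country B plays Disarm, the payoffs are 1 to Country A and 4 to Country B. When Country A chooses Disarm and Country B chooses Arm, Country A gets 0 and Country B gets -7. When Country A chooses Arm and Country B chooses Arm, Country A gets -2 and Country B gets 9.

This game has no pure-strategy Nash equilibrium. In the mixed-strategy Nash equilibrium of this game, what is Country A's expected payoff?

2/7

Country B's mix must leave Country A indifferent between Arm and Disarm.
  Country A's payoff to Arm: q·(-2) + (1−q)·6 = -8q + 6
  Country A's payoff to Disarm: q·0 + (1−q)·1 = -q + 1
  -8q + 6 = -q + 1  ⇒  -7q = -5  ⇒  q = 5/7.
At equilibrium Country A is indifferent across rows, so Country A's payoff equals the payoff from Arm: (5/7)·(-2) + (2/7)·6 = 2/7.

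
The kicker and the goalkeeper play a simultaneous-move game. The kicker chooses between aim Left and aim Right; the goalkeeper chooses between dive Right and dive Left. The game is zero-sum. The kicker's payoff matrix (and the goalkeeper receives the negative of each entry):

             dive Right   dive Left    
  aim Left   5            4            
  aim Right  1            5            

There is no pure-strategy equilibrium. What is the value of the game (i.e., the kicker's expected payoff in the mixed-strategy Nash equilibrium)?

The goalkeeper's mix must leave the kicker indifferent between aim Left and aim Right.
  the kicker's payoff from aim Left: q·5 + (1−q)·4 = q + 4
  the kicker's payoff from aim Right: q·1 + (1−q)·5 = -4q + 5
  q + 4 = -4q + 5  ⇒  5q = 1  ⇒  q = 1/5.
The value is the kicker's expected payoff against this mix (using aim Left): (1/5)·5 + (4/5)·4 = 21/5.

v = 21/5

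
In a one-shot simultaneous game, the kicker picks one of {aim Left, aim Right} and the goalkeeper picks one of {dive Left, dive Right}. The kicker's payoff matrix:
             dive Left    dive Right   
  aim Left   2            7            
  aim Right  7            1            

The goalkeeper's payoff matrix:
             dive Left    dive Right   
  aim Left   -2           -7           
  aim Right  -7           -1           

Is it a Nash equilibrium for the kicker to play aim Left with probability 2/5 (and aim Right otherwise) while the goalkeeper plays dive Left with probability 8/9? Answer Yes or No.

No

Given the kicker's mix p = 2/5, the goalkeeper's payoff from dive Left is -5 but from dive Right is -17/5. The goalkeeper strictly prefers dive Right, so the goalkeeper would not mix.
So the proposed profile is not a Nash equilibrium.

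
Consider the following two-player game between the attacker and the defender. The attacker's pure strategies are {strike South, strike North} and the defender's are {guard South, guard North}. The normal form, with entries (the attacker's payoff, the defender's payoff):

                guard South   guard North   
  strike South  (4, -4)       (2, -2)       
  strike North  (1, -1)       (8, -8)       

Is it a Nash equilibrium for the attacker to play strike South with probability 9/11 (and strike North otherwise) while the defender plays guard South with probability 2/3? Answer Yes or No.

No

Given the attacker's mix p = 9/11, the defender's payoff from guard South is -38/11 but from guard North is -34/11. The defender strictly prefers guard North, so the defender would not mix.
So the proposed profile is not a Nash equilibrium.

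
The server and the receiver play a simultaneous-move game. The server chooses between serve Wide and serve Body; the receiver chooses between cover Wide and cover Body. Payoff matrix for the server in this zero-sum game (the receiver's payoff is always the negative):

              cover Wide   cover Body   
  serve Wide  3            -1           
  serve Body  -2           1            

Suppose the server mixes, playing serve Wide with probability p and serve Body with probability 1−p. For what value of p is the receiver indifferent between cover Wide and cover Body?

In a mixed equilibrium the receiver is indifferent between cover Wide and cover Body; this condition fixes p.
  the receiver's payoff to cover Wide: p·(-3) + (1−p)·2 = -5p + 2
  the receiver's payoff to cover Body: p·1 + (1−p)·(-1) = 2p - 1
  -5p + 2 = 2p - 1  ⇒  -7p = -3  ⇒  p = 3/7.

p = 3/7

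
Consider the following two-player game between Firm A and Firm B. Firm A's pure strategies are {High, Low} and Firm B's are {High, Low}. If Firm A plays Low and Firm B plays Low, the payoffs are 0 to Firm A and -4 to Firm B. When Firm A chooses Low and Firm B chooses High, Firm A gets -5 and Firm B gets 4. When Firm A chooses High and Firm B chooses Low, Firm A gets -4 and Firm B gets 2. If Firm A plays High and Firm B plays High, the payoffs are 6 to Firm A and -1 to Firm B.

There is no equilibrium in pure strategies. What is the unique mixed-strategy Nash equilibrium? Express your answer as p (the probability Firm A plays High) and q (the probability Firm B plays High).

For Firm B to be willing to mix, Firm B must be indifferent between High and Low, which pins down Firm A's mix.
  Firm B's expected payoff from High: p·(-1) + (1−p)·4 = -5p + 4
  Firm B's expected payoff from Low: p·2 + (1−p)·(-4) = 6p - 4
  -5p + 4 = 6p - 4  ⇒  -11p = -8  ⇒  p = 8/11.
Firm A's indifference between High and Low determines Firm B's mixing probability q:
  Firm A's expected payoff from High: q·6 + (1−q)·(-4) = 10q - 4
  Firm A's expected payoff from Low: q·(-5) + (1−q)·0 = -5q
  10q - 4 = -5q  ⇒  15q = 4  ⇒  q = 4/15.

p = 8/11, q = 4/15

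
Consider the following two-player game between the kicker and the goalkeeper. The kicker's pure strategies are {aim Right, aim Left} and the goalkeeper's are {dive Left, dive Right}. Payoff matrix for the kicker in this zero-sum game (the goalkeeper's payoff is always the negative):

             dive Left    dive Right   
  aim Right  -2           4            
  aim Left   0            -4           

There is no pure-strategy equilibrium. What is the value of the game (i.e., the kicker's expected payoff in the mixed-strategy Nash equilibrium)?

v = -4/5

In a mixed equilibrium the kicker is indifferent between aim Right and aim Left; this condition fixes q.
  the kicker's payoff to aim Right: q·(-2) + (1−q)·4 = -6q + 4
  the kicker's payoff to aim Left: q·0 + (1−q)·(-4) = 4q - 4
  -6q + 4 = 4q - 4  ⇒  -10q = -8  ⇒  q = 4/5.
The value is the kicker's expected payoff against this mix (using aim Right): (4/5)·(-2) + (1/5)·4 = -4/5.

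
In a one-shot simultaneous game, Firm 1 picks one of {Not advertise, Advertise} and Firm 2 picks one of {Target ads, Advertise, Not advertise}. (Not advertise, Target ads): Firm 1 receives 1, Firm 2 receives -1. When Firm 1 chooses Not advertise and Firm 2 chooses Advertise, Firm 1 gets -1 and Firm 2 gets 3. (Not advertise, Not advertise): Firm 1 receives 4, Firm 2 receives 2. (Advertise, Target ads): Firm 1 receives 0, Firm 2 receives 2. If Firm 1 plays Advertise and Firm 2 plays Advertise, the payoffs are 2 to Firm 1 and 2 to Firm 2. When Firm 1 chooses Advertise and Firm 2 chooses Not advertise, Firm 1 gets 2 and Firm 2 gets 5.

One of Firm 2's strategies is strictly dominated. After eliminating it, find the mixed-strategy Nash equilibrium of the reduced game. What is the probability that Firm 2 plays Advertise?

Firm 2's strategy Target ads is strictly dominated by Not advertise: 2 > -1 and 5 > 2. Eliminate Target ads.
Set Firm 1's expected payoff from Not advertise equal to that from Advertise:
  Firm 1's payoff from Not advertise: q·(-1) + (1−q)·4 = -5q + 4
  Firm 1's payoff from Advertise: q·2 + (1−q)·2 = 2
  -5q + 4 = 2  ⇒  -5q = -2  ⇒  q = 2/5.

q = 2/5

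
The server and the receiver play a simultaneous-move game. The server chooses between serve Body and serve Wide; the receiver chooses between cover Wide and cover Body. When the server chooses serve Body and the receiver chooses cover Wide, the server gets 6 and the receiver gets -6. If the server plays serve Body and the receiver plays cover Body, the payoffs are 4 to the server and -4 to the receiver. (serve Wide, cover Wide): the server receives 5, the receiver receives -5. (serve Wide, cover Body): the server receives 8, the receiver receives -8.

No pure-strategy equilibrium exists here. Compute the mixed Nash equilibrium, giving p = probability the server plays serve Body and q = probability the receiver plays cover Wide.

For the receiver to be willing to mix, the receiver must be indifferent between cover Wide and cover Body, which pins down the server's mix.
  the receiver's expected payoff from cover Wide: p·(-6) + (1−p)·(-5) = -p - 5
  the receiver's expected payoff from cover Body: p·(-4) + (1−p)·(-8) = 4p - 8
  -p - 5 = 4p - 8  ⇒  -5p = -3  ⇒  p = 3/5.
Set the server's expected payoff from serve Body equal to that from serve Wide:
  the server's payoff to serve Body: q·6 + (1−q)·4 = 2q + 4
  the server's payoff to serve Wide: q·5 + (1−q)·8 = -3q + 8
  2q + 4 = -3q + 8  ⇒  5q = 4  ⇒  q = 4/5.

p = 3/5, q = 4/5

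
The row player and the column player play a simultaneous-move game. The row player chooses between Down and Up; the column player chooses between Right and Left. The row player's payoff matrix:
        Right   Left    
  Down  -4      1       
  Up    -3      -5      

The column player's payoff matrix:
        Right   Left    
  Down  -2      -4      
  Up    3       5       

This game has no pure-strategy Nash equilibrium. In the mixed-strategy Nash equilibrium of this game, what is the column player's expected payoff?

1/2

For the column player to be willing to mix, the column player must be indifferent between Right and Left, which pins down the row player's mix.
  the column player's expected payoff from Right: p·(-2) + (1−p)·3 = -5p + 3
  the column player's expected payoff from Left: p·(-4) + (1−p)·5 = -9p + 5
  -5p + 3 = -9p + 5  ⇒  4p = 2  ⇒  p = 1/2.
At equilibrium the column player is indifferent across columns, so the column player's payoff equals the payoff from Right: (1/2)·(-2) + (1/2)·3 = 1/2.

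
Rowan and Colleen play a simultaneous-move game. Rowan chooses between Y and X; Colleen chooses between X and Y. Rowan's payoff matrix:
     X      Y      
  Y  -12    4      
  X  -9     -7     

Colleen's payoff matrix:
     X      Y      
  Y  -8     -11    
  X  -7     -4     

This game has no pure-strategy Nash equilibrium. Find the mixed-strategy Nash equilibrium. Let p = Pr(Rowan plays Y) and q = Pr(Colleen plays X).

p = 1/2, q = 11/14

In a mixed equilibrium Colleen is indifferent between X and Y; this condition fixes p.
  Colleen's payoff to X: p·(-8) + (1−p)·(-7) = -p - 7
  Colleen's payoff to Y: p·(-11) + (1−p)·(-4) = -7p - 4
  -p - 7 = -7p - 4  ⇒  6p = 3  ⇒  p = 1/2.
In a mixed equilibrium Rowan is indifferent between Y and X; this condition fixes q.
  Rowan's payoff from Y: q·(-12) + (1−q)·4 = -16q + 4
  Rowan's payoff from X: q·(-9) + (1−q)·(-7) = -2q - 7
  -16q + 4 = -2q - 7  ⇒  -14q = -11  ⇒  q = 11/14.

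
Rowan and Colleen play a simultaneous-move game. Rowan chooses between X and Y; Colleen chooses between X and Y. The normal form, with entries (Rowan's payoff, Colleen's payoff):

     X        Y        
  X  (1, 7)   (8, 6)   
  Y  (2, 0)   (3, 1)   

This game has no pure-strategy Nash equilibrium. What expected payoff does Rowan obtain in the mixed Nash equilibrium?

In a mixed equilibrium Rowan is indifferent between X and Y; this condition fixes q.
  Rowan's payoff to X: q·1 + (1−q)·8 = -7q + 8
  Rowan's payoff to Y: q·2 + (1−q)·3 = -q + 3
  -7q + 8 = -q + 3  ⇒  -6q = -5  ⇒  q = 5/6.
At equilibrium Rowan is indifferent across rows, so Rowan's payoff equals the payoff from X: (5/6)·1 + (1/6)·8 = 13/6.

13/6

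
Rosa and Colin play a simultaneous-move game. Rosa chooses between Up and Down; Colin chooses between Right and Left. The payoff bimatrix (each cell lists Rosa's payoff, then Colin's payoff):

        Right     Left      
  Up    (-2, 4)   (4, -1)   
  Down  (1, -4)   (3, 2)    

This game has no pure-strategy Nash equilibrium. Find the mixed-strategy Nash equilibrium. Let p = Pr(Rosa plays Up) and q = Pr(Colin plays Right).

Colin's indifference between Right and Left determines Rosa's mixing probability p:
  Colin's payoff to Right: p·4 + (1−p)·(-4) = 8p - 4
  Colin's payoff to Left: p·(-1) + (1−p)·2 = -3p + 2
  8p - 4 = -3p + 2  ⇒  11p = 6  ⇒  p = 6/11.
Rosa's indifference between Up and Down determines Colin's mixing probability q:
  Rosa's payoff to Up: q·(-2) + (1−q)·4 = -6q + 4
  Rosa's payoff to Down: q·1 + (1−q)·3 = -2q + 3
  -6q + 4 = -2q + 3  ⇒  -4q = -1  ⇒  q = 1/4.

p = 6/11, q = 1/4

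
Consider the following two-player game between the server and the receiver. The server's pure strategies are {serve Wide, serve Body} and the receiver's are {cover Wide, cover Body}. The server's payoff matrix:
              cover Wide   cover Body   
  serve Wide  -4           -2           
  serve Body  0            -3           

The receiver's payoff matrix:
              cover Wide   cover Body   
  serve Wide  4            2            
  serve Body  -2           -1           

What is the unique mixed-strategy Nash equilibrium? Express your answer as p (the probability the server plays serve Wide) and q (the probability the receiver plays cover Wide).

p = 1/3, q = 1/5

The receiver's indifference between cover Wide and cover Body determines the server's mixing probability p:
  the receiver's payoff to cover Wide: p·4 + (1−p)·(-2) = 6p - 2
  the receiver's payoff to cover Body: p·2 + (1−p)·(-1) = 3p - 1
  6p - 2 = 3p - 1  ⇒  3p = 1  ⇒  p = 1/3.
The server's indifference between serve Wide and serve Body determines the receiver's mixing probability q:
  the server's payoff to serve Wide: q·(-4) + (1−q)·(-2) = -2q - 2
  the server's payoff to serve Body: q·0 + (1−q)·(-3) = 3q - 3
  -2q - 2 = 3q - 3  ⇒  -5q = -1  ⇒  q = 1/5.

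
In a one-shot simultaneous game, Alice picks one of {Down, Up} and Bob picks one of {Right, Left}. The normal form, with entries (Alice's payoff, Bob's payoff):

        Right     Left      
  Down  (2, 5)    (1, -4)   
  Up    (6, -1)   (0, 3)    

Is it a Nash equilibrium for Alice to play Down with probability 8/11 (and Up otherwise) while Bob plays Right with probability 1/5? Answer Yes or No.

Given Alice's mix p = 8/11, Bob's payoff from Right is 37/11 but from Left is -23/11. Bob strictly prefers Right, so Bob would not mix.
So the proposed profile is not a Nash equilibrium.

No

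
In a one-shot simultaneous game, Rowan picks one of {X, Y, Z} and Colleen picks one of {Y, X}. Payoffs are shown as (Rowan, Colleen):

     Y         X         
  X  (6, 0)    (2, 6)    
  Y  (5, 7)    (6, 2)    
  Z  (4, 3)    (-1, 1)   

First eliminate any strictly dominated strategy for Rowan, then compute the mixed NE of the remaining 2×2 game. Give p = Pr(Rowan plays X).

p = 5/11

Rowan's strategy Z is strictly dominated by X: 6 > 4 and 2 > -1. Eliminate Z.
Set Colleen's expected payoff from Y equal to that from X:
  Colleen's payoff to Y: p·0 + (1−p)·7 = -7p + 7
  Colleen's payoff to X: p·6 + (1−p)·2 = 4p + 2
  -7p + 7 = 4p + 2  ⇒  -11p = -5  ⇒  p = 5/11.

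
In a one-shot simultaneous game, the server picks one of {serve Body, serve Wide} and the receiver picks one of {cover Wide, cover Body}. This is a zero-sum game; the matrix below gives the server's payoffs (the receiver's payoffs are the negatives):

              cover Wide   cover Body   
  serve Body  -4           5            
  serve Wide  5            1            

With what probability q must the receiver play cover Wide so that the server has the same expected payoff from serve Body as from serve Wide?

In a mixed equilibrium the server is indifferent between serve Body and serve Wide; this condition fixes q.
  the server's payoff from serve Body: q·(-4) + (1−q)·5 = -9q + 5
  the server's payoff from serve Wide: q·5 + (1−q)·1 = 4q + 1
  -9q + 5 = 4q + 1  ⇒  -13q = -4  ⇒  q = 4/13.

q = 4/13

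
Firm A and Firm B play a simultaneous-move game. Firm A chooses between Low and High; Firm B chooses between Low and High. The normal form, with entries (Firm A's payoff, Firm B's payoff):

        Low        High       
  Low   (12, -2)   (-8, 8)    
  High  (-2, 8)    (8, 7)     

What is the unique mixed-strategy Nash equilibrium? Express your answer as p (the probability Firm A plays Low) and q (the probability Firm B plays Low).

For Firm B to be willing to mix, Firm B must be indifferent between Low and High, which pins down Firm A's mix.
  Firm B's payoff from Low: p·(-2) + (1−p)·8 = -10p + 8
  Firm B's payoff from High: p·8 + (1−p)·7 = p + 7
  -10p + 8 = p + 7  ⇒  -11p = -1  ⇒  p = 1/11.
Set Firm A's expected payoff from Low equal to that from High:
  Firm A's payoff from Low: q·12 + (1−q)·(-8) = 20q - 8
  Firm A's payoff from High: q·(-2) + (1−q)·8 = -10q + 8
  20q - 8 = -10q + 8  ⇒  30q = 16  ⇒  q = 8/15.

p = 1/11, q = 8/15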